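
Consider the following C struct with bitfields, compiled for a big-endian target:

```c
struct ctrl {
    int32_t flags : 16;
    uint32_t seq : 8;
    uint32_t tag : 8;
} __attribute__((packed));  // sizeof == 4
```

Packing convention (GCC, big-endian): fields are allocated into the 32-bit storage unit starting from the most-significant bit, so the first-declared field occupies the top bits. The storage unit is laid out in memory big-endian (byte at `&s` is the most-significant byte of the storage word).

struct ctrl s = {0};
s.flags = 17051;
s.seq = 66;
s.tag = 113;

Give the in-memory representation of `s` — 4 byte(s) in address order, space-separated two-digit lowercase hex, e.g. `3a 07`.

flags:16 = 17051 → 0x429b << 16 → word 0x429b0000
seq:8 = 66 → 0x42 << 8 → word 0x429b4200
tag:8 = 113 → 0x71 << 0 → word 0x429b4271
word = 0x429b4271 → big-endian bytes:
  [0]=0x42  [1]=0x9b  [2]=0x42  [3]=0x71

42 9b 42 71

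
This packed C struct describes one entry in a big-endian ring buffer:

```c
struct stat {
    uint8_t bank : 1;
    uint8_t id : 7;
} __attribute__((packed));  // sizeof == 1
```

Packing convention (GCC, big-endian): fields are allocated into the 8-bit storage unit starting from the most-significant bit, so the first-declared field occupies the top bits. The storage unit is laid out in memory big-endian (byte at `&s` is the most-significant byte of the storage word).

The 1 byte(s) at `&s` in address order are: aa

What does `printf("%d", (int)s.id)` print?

42

[0]=0xaa (big-endian) → word 0xaa
bank:1 @ bit 7 → (0xaa>>7)&0x1 = 0x1
id:7 @ bit 0 → (0xaa>>0)&0x7f = 0x2a  ←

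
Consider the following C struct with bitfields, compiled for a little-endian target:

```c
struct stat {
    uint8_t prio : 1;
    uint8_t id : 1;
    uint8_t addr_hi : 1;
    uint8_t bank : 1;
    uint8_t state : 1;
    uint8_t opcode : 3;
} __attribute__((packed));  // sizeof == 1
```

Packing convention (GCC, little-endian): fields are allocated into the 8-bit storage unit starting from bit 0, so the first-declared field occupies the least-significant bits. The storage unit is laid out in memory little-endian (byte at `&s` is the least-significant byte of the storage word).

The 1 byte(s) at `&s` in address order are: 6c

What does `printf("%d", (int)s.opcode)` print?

3

[0]=0x6c (little-endian) → word 0x6c
prio [0+:1] = (word>>0) & 0x1 = 0
id [1+:1] = (word>>1) & 0x1 = 0
addr_hi [2+:1] = (word>>2) & 0x1 = 1
bank [3+:1] = (word>>3) & 0x1 = 1
state [4+:1] = (word>>4) & 0x1 = 0
opcode [5+:3] = (word>>5) & 0x7 = 3  ←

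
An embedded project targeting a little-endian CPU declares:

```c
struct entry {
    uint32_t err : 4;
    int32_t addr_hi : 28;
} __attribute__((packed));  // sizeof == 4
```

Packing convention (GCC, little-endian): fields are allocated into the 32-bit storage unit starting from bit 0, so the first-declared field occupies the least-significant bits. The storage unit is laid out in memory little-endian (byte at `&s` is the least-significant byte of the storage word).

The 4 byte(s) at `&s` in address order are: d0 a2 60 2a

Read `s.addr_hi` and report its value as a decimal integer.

44436013

[0]=0xd0 [1]=0xa2 [2]=0x60 [3]=0x2a (little-endian) → word 0x2a60a2d0
err [0+:4] = (word>>0) & 0xf = 0
addr_hi [4+:28] = (word>>4) & 0xfffffff = 44436013  ←
addr_hi signed 28b, MSB=0: value = 44436013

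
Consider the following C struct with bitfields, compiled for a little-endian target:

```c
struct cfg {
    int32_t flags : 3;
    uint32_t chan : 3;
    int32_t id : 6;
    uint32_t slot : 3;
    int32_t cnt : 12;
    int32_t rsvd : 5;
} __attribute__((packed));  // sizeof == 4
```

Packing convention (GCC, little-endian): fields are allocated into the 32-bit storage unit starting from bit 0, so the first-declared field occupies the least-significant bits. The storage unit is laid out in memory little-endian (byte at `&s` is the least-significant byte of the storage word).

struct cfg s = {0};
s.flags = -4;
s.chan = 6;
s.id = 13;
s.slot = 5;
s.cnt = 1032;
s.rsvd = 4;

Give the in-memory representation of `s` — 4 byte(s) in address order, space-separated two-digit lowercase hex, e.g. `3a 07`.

[0+:3] flags=-4 & 0x7 = 0x4; word=0x00000004
[3+:3] chan=6 & 0x7 = 0x6; word=0x00000034
[6+:6] id=13 & 0x3f = 0xd; word=0x00000374
[12+:3] slot=5 & 0x7 = 0x5; word=0x00005374
[15+:12] cnt=1032 & 0xfff = 0x408; word=0x02045374
[27+:5] rsvd=4 & 0x1f = 0x4; word=0x22045374
word = 0x22045374 → little-endian bytes:
  [0]=0x74  [1]=0x53  [2]=0x04  [3]=0x22

74 53 04 22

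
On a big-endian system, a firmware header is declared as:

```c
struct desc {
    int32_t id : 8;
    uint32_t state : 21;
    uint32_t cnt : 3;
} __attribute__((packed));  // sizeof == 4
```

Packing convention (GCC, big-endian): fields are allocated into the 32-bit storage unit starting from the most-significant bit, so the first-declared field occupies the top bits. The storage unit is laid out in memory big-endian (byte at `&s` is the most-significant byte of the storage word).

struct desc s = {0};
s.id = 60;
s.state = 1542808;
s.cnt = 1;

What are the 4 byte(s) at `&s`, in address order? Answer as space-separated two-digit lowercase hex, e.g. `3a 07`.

id:8 = 60 → 0x3c << 24 → word 0x3c000000
state:21 = 1542808 → 0x178a98 << 3 → word 0x3cbc54c0
cnt:3 = 1 → 0x1 << 0 → word 0x3cbc54c1
word = 0x3cbc54c1 → big-endian bytes:
  [0]=0x3c  [1]=0xbc  [2]=0x54  [3]=0xc1

3c bc 54 c1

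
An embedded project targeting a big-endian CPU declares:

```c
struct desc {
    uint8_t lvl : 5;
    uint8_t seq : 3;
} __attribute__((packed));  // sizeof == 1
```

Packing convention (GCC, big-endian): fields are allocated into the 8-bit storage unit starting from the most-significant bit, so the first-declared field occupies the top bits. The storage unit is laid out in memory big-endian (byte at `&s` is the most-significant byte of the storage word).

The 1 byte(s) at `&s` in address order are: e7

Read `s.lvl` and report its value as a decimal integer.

[0]=0xe7 (big-endian) → word 0xe7
lvl [3+:5] = (word>>3) & 0x1f = 28  ←
seq [0+:3] = (word>>0) & 0x7 = 7

28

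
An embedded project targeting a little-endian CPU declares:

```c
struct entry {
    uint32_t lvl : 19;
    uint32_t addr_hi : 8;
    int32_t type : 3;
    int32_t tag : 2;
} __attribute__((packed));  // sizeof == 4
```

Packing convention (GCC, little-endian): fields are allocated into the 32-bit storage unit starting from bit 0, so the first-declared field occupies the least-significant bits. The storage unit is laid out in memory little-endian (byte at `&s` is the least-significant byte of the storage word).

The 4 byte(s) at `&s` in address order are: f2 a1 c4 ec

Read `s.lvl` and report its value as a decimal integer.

303602

[0]=0xf2 [1]=0xa1 [2]=0xc4 [3]=0xec (little-endian) → word 0xecc4a1f2
lvl [0+:19] = (word>>0) & 0x7ffff = 303602  ←
addr_hi [19+:8] = (word>>19) & 0xff = 152
type [27+:3] = (word>>27) & 0x7 = 5
tag [30+:2] = (word>>30) & 0x3 = 3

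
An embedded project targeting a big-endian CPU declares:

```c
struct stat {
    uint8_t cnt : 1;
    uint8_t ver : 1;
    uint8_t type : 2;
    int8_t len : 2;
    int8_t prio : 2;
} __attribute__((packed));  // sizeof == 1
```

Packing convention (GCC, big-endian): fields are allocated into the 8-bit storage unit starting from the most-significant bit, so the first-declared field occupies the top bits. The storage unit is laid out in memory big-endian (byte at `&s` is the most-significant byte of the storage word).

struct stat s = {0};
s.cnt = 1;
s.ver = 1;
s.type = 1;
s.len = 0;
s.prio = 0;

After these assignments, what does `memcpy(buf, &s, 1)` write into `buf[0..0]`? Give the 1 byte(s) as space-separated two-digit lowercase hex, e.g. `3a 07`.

d0

cnt:1 = 1 → 0x1 << 7 → word 0x80
ver:1 = 1 → 0x1 << 6 → word 0xc0
type:2 = 1 → 0x1 << 4 → word 0xd0
len:2 = 0 → 0x0 << 2 → word 0xd0
prio:2 = 0 → 0x0 << 0 → word 0xd0
word = 0xd0 → big-endian bytes:
  [0]=0xd0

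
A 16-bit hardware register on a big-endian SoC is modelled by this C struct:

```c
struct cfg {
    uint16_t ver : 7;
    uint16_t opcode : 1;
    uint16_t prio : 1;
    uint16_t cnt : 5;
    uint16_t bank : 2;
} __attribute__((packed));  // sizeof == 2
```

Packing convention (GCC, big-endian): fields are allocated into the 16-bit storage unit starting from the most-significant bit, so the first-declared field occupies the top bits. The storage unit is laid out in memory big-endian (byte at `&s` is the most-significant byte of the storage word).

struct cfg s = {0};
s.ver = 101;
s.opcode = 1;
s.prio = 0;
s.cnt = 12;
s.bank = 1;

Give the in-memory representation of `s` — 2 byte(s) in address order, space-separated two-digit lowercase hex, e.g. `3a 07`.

cb 31

[9+:7] ver=101 & 0x7f = 0x65; word=0xca00
[8+:1] opcode=1 & 0x1 = 0x1; word=0xcb00
[7+:1] prio=0 & 0x1 = 0x0; word=0xcb00
[2+:5] cnt=12 & 0x1f = 0xc; word=0xcb30
[0+:2] bank=1 & 0x3 = 0x1; word=0xcb31
word = 0xcb31 → big-endian bytes:
  [0]=0xcb  [1]=0x31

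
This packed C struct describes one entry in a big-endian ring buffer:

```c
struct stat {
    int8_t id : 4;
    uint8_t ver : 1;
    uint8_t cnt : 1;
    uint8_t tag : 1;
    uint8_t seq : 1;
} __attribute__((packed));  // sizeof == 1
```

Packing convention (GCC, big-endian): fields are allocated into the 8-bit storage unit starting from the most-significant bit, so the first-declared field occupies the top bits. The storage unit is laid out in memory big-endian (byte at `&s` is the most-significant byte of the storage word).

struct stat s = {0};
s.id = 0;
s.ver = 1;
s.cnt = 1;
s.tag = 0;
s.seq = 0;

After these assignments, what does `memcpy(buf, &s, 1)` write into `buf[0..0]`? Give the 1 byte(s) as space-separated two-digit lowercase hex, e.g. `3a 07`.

0c

id:4 = 0 → 0x0 << 4 → word 0x00
ver:1 = 1 → 0x1 << 3 → word 0x08
cnt:1 = 1 → 0x1 << 2 → word 0x0c
tag:1 = 0 → 0x0 << 1 → word 0x0c
seq:1 = 0 → 0x0 << 0 → word 0x0c
word = 0x0c → big-endian bytes:
  [0]=0x0c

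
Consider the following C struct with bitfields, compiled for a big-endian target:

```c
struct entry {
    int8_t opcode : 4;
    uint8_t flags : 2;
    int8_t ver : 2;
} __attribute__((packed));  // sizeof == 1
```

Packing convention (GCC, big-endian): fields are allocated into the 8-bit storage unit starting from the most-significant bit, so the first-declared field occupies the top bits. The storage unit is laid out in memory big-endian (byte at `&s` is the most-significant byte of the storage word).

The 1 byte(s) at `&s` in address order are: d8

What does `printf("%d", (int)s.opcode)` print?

[0]=0xd8 (big-endian) → word 0xd8
opcode [4+:4] = (word>>4) & 0xf = 13  ←
flags [2+:2] = (word>>2) & 0x3 = 2
ver [0+:2] = (word>>0) & 0x3 = 0
opcode signed 4b, MSB=1: 13 - 16 = -3

-3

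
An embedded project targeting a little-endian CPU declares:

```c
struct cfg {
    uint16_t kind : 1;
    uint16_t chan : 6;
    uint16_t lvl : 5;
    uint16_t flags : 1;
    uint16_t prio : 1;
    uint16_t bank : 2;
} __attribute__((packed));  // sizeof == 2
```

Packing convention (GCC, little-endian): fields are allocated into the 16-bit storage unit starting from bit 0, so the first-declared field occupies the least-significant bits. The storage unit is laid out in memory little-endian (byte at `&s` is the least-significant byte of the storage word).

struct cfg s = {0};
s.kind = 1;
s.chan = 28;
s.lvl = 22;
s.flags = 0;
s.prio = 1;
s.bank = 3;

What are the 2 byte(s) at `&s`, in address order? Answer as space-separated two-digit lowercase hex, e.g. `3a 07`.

39 eb

kind (1b) val=1 bits=0x1 at bit 0: 0x0001
chan (6b) val=28 bits=0x1c at bit 1: 0x0039
lvl (5b) val=22 bits=0x16 at bit 7: 0x0b39
flags (1b) val=0 bits=0x0 at bit 12: 0x0b39
prio (1b) val=1 bits=0x1 at bit 13: 0x2b39
bank (2b) val=3 bits=0x3 at bit 14: 0xeb39
word = 0xeb39 → little-endian bytes:
  [0]=0x39  [1]=0xeb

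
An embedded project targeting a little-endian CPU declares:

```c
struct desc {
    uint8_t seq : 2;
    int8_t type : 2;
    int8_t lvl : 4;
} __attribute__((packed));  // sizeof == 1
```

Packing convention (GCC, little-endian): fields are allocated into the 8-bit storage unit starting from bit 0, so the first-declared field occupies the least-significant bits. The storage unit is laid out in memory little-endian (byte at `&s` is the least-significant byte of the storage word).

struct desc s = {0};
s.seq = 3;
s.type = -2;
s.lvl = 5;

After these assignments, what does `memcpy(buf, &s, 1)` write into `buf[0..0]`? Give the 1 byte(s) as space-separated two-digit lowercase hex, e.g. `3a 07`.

seq (2b) val=3 bits=0x3 at bit 0: 0x03
type (2b) val=-2 bits=0x2 at bit 2: 0x0b
lvl (4b) val=5 bits=0x5 at bit 4: 0x5b
word = 0x5b → little-endian bytes:
  [0]=0x5b

5b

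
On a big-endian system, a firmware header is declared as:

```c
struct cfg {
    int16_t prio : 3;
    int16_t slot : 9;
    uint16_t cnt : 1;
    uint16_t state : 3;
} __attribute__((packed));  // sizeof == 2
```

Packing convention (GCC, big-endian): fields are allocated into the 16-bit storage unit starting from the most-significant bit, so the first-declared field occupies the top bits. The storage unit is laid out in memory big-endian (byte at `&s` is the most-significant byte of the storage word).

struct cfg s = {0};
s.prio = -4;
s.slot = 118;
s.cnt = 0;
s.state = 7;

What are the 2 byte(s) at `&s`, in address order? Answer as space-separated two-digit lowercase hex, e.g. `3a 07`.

87 67

prio:3 = -4 → 0x4 << 13 → word 0x8000
slot:9 = 118 → 0x76 << 4 → word 0x8760
cnt:1 = 0 → 0x0 << 3 → word 0x8760
state:3 = 7 → 0x7 << 0 → word 0x8767
word = 0x8767 → big-endian bytes:
  [0]=0x87  [1]=0x67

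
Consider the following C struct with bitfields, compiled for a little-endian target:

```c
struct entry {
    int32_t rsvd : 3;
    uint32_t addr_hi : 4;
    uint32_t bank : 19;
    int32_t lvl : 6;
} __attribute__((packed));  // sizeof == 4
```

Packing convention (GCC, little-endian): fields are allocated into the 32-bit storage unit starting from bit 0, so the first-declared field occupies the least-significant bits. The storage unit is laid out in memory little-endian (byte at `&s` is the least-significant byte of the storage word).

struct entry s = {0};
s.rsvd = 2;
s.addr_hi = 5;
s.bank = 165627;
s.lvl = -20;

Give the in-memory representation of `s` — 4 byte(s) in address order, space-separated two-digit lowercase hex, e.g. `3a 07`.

aa 7d 43 b1

rsvd:3 = 2 → 0x2 << 0 → word 0x00000002
addr_hi:4 = 5 → 0x5 << 3 → word 0x0000002a
bank:19 = 165627 → 0x286fb << 7 → word 0x01437daa
lvl:6 = -20 → 0x2c << 26 → word 0xb1437daa
word = 0xb1437daa → little-endian bytes:
  [0]=0xaa  [1]=0x7d  [2]=0x43  [3]=0xb1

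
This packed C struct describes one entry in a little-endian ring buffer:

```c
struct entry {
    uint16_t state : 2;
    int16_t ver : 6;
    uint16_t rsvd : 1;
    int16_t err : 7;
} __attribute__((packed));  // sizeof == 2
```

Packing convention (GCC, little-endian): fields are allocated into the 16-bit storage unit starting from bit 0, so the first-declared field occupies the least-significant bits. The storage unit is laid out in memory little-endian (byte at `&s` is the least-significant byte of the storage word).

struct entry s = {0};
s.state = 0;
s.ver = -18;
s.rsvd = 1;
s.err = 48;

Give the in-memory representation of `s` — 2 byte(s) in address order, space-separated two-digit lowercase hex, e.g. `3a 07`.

b8 61

state (2b) val=0 bits=0x0 at bit 0: 0x0000
ver (6b) val=-18 bits=0x2e at bit 2: 0x00b8
rsvd (1b) val=1 bits=0x1 at bit 8: 0x01b8
err (7b) val=48 bits=0x30 at bit 9: 0x61b8
word = 0x61b8 → little-endian bytes:
  [0]=0xb8  [1]=0x61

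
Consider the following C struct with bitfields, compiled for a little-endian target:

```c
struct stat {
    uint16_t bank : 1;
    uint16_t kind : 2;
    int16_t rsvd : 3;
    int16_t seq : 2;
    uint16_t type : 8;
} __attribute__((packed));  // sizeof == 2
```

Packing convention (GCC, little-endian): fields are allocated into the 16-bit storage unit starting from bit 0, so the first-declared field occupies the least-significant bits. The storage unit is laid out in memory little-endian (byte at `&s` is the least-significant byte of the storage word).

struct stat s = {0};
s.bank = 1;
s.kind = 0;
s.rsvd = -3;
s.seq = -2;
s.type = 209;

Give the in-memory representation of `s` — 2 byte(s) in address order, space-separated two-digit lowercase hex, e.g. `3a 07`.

bank (1b) val=1 bits=0x1 at bit 0: 0x0001
kind (2b) val=0 bits=0x0 at bit 1: 0x0001
rsvd (3b) val=-3 bits=0x5 at bit 3: 0x0029
seq (2b) val=-2 bits=0x2 at bit 6: 0x00a9
type (8b) val=209 bits=0xd1 at bit 8: 0xd1a9
word = 0xd1a9 → little-endian bytes:
  [0]=0xa9  [1]=0xd1

a9 d1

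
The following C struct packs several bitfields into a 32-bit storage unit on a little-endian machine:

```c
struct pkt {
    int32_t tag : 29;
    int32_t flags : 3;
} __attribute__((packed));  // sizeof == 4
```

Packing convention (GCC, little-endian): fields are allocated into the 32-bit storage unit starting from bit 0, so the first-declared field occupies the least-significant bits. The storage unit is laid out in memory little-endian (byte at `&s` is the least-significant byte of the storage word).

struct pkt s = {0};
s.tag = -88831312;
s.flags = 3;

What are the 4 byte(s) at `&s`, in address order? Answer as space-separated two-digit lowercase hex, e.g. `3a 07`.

tag (29b) val=-88831312 bits=0x1ab48ab0 at bit 0: 0x1ab48ab0
flags (3b) val=3 bits=0x3 at bit 29: 0x7ab48ab0
word = 0x7ab48ab0 → little-endian bytes:
  [0]=0xb0  [1]=0x8a  [2]=0xb4  [3]=0x7a

b0 8a b4 7a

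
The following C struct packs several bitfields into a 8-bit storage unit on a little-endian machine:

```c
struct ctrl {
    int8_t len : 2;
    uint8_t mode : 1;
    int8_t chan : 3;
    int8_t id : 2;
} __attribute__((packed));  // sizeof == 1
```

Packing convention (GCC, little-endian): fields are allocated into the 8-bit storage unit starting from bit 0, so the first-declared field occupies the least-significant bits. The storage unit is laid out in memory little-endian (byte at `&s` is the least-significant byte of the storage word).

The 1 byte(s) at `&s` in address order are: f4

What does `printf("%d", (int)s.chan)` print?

-2

[0]=0xf4 (little-endian) → word 0xf4
len:2 @ bit 0 → (0xf4>>0)&0x3 = 0x0
mode:1 @ bit 2 → (0xf4>>2)&0x1 = 0x1
chan:3 @ bit 3 → (0xf4>>3)&0x7 = 0x6  ←
id:2 @ bit 6 → (0xf4>>6)&0x3 = 0x3
chan signed 3b, MSB=1: 6 - 8 = -2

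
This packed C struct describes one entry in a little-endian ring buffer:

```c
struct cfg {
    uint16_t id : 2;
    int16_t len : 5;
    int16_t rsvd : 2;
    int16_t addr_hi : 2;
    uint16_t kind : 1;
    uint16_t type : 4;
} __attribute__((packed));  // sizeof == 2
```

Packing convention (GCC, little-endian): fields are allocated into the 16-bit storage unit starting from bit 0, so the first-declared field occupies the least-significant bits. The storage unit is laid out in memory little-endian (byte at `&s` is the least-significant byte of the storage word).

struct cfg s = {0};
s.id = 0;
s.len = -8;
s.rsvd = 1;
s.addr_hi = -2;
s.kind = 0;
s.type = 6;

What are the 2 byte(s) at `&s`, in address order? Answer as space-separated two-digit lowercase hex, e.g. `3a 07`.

[0+:2] id=0 & 0x3 = 0x0; word=0x0000
[2+:5] len=-8 & 0x1f = 0x18; word=0x0060
[7+:2] rsvd=1 & 0x3 = 0x1; word=0x00e0
[9+:2] addr_hi=-2 & 0x3 = 0x2; word=0x04e0
[11+:1] kind=0 & 0x1 = 0x0; word=0x04e0
[12+:4] type=6 & 0xf = 0x6; word=0x64e0
word = 0x64e0 → little-endian bytes:
  [0]=0xe0  [1]=0x64

e0 64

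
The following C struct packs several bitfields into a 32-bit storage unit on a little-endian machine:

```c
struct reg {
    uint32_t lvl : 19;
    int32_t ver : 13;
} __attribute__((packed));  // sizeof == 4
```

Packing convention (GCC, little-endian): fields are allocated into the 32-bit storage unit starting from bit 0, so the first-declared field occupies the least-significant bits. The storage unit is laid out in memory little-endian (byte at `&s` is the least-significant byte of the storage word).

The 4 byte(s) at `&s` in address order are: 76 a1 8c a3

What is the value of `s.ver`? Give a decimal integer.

-2959

[0]=0x76 [1]=0xa1 [2]=0x8c [3]=0xa3 (little-endian) → word 0xa38ca176
lvl [0+:19] = (word>>0) & 0x7ffff = 303478
ver [19+:13] = (word>>19) & 0x1fff = 5233  ←
ver signed 13b, MSB=1: 5233 - 8192 = -2959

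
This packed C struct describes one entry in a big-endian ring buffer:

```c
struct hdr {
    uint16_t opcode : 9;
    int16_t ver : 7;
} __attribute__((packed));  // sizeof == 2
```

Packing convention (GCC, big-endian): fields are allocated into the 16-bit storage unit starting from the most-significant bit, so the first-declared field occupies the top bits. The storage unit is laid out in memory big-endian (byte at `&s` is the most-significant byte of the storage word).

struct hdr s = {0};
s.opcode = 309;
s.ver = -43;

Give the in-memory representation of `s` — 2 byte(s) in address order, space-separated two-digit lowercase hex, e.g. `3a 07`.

opcode:9 = 309 → 0x135 << 7 → word 0x9a80
ver:7 = -43 → 0x55 << 0 → word 0x9ad5
word = 0x9ad5 → big-endian bytes:
  [0]=0x9a  [1]=0xd5

9a d5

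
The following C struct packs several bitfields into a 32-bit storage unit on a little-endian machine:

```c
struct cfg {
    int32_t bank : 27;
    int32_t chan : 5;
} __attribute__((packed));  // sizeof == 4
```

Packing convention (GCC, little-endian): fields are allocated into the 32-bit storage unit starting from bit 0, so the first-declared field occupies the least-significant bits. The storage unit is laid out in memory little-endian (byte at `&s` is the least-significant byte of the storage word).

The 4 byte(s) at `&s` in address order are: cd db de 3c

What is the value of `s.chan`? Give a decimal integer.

[0]=0xcd [1]=0xdb [2]=0xde [3]=0x3c (little-endian) → word 0x3cdedbcd
bank:27 @ bit 0 → (0x3cdedbcd>>0)&0x7ffffff = 0x4dedbcd
chan:5 @ bit 27 → (0x3cdedbcd>>27)&0x1f = 0x7  ←
chan signed 5b, MSB=0: value = 7

7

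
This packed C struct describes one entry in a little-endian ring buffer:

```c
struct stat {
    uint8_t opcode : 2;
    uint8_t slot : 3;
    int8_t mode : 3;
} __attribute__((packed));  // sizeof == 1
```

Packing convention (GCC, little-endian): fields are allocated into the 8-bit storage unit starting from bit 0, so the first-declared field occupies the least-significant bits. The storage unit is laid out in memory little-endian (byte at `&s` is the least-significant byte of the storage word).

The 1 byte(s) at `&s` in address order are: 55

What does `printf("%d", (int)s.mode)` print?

2

[0]=0x55 (little-endian) → word 0x55
opcode [0+:2] = (word>>0) & 0x3 = 1
slot [2+:3] = (word>>2) & 0x7 = 5
mode [5+:3] = (word>>5) & 0x7 = 2  ←
mode signed 3b, MSB=0: value = 2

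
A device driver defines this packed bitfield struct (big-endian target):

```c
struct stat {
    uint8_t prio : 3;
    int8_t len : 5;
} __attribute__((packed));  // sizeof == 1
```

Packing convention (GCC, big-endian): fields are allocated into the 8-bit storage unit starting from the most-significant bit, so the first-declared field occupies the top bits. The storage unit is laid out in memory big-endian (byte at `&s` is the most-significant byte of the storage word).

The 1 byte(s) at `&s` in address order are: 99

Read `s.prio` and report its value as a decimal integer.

[0]=0x99 (big-endian) → word 0x99
prio [5+:3] = (word>>5) & 0x7 = 4  ←
len [0+:5] = (word>>0) & 0x1f = 25

4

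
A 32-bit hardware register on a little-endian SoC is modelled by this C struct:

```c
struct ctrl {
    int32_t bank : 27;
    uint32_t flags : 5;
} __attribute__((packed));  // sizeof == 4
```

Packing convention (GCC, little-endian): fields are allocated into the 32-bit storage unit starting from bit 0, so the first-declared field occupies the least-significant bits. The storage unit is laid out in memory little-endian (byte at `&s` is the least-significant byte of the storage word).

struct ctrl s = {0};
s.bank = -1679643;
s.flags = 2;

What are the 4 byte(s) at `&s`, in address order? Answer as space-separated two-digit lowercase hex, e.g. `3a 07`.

e5 5e e6 17

bank:27 = -1679643 → 0x7e65ee5 << 0 → word 0x07e65ee5
flags:5 = 2 → 0x2 << 27 → word 0x17e65ee5
word = 0x17e65ee5 → little-endian bytes:
  [0]=0xe5  [1]=0x5e  [2]=0xe6  [3]=0x17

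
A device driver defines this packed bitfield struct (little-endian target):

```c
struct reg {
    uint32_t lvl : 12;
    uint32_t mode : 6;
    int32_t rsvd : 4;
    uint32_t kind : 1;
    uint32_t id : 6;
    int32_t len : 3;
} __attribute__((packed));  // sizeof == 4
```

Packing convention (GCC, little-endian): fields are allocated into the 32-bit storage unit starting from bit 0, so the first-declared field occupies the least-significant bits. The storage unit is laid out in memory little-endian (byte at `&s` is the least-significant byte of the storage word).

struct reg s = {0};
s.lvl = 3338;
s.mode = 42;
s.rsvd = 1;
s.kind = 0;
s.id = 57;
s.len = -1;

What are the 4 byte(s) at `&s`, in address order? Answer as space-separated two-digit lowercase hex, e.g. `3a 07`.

0a ad 86 fc

lvl:12 = 3338 → 0xd0a << 0 → word 0x00000d0a
mode:6 = 42 → 0x2a << 12 → word 0x0002ad0a
rsvd:4 = 1 → 0x1 << 18 → word 0x0006ad0a
kind:1 = 0 → 0x0 << 22 → word 0x0006ad0a
id:6 = 57 → 0x39 << 23 → word 0x1c86ad0a
len:3 = -1 → 0x7 << 29 → word 0xfc86ad0a
word = 0xfc86ad0a → little-endian bytes:
  [0]=0x0a  [1]=0xad  [2]=0x86  [3]=0xfc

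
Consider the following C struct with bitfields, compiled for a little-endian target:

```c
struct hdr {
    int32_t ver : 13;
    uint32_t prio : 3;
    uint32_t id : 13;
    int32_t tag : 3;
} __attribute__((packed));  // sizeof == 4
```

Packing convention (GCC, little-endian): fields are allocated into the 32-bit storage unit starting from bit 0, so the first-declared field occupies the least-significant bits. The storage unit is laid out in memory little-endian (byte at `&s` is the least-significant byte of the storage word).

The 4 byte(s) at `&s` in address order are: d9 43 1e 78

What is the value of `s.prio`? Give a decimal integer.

2

[0]=0xd9 [1]=0x43 [2]=0x1e [3]=0x78 (little-endian) → word 0x781e43d9
ver [0+:13] = (word>>0) & 0x1fff = 985
prio [13+:3] = (word>>13) & 0x7 = 2  ←
id [16+:13] = (word>>16) & 0x1fff = 6174
tag [29+:3] = (word>>29) & 0x7 = 3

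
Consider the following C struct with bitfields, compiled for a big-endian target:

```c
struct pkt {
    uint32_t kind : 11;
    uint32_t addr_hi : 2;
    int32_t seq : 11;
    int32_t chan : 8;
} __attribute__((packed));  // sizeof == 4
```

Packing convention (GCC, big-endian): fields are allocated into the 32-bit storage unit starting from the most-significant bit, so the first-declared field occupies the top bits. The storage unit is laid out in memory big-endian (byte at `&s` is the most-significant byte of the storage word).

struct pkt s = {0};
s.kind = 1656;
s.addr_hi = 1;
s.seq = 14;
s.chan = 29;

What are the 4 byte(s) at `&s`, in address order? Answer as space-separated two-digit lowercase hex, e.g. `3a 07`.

cf 08 0e 1d

kind (11b) val=1656 bits=0x678 at bit 21: 0xcf000000
addr_hi (2b) val=1 bits=0x1 at bit 19: 0xcf080000
seq (11b) val=14 bits=0xe at bit 8: 0xcf080e00
chan (8b) val=29 bits=0x1d at bit 0: 0xcf080e1d
word = 0xcf080e1d → big-endian bytes:
  [0]=0xcf  [1]=0x08  [2]=0x0e  [3]=0x1d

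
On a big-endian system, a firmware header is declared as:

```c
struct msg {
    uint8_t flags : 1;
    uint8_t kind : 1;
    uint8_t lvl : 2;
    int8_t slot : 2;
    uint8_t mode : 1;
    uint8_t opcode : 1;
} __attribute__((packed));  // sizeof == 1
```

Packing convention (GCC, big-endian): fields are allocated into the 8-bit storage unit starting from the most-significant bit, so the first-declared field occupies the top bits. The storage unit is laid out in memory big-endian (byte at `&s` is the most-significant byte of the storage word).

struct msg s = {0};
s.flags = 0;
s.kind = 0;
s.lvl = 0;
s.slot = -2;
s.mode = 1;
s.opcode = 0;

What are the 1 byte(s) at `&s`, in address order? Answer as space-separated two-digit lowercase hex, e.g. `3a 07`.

0a

flags (1b) val=0 bits=0x0 at bit 7: 0x00
kind (1b) val=0 bits=0x0 at bit 6: 0x00
lvl (2b) val=0 bits=0x0 at bit 4: 0x00
slot (2b) val=-2 bits=0x2 at bit 2: 0x08
mode (1b) val=1 bits=0x1 at bit 1: 0x0a
opcode (1b) val=0 bits=0x0 at bit 0: 0x0a
word = 0x0a → big-endian bytes:
  [0]=0x0a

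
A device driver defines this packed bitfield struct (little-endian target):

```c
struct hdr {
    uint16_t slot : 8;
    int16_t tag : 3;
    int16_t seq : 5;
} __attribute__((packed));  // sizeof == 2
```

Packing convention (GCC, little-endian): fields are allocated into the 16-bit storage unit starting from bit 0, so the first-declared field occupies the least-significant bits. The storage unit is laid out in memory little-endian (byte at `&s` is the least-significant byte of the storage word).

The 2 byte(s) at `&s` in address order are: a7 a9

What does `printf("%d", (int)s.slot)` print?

167

[0]=0xa7 [1]=0xa9 (little-endian) → word 0xa9a7
slot [0+:8] = (word>>0) & 0xff = 167  ←
tag [8+:3] = (word>>8) & 0x7 = 1
seq [11+:5] = (word>>11) & 0x1f = 21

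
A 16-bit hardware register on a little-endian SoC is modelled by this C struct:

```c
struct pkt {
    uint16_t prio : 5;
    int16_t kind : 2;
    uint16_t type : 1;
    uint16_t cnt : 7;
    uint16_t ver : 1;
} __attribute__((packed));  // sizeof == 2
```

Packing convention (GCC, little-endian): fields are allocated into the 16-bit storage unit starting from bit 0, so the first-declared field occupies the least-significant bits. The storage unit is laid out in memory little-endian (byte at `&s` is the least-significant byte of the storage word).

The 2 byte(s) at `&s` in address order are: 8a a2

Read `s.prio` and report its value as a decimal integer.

[0]=0x8a [1]=0xa2 (little-endian) → word 0xa28a
prio [0+:5] = (word>>0) & 0x1f = 10  ←
kind [5+:2] = (word>>5) & 0x3 = 0
type [7+:1] = (word>>7) & 0x1 = 1
cnt [8+:7] = (word>>8) & 0x7f = 34
ver [15+:1] = (word>>15) & 0x1 = 1

10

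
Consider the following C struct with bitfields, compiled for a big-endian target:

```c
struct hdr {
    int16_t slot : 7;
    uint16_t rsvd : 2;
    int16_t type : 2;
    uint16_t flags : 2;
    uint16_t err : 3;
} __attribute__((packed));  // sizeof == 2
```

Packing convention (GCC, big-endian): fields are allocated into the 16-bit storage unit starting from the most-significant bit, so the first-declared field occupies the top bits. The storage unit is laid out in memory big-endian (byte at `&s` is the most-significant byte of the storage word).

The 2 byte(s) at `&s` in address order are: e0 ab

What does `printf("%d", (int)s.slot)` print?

[0]=0xe0 [1]=0xab (big-endian) → word 0xe0ab
slot [9+:7] = (word>>9) & 0x7f = 112  ←
rsvd [7+:2] = (word>>7) & 0x3 = 1
type [5+:2] = (word>>5) & 0x3 = 1
flags [3+:2] = (word>>3) & 0x3 = 1
err [0+:3] = (word>>0) & 0x7 = 3
slot signed 7b, MSB=1: 112 - 128 = -16

-16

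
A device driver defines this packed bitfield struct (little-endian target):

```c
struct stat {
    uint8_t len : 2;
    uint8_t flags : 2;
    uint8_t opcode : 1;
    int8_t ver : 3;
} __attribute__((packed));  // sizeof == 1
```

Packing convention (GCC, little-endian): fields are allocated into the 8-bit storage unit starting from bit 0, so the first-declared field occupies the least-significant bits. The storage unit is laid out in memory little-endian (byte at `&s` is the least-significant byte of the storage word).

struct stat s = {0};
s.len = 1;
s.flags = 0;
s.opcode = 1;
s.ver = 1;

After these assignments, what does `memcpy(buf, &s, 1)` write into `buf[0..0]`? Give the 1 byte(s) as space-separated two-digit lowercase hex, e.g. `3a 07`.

len (2b) val=1 bits=0x1 at bit 0: 0x01
flags (2b) val=0 bits=0x0 at bit 2: 0x01
opcode (1b) val=1 bits=0x1 at bit 4: 0x11
ver (3b) val=1 bits=0x1 at bit 5: 0x31
word = 0x31 → little-endian bytes:
  [0]=0x31

31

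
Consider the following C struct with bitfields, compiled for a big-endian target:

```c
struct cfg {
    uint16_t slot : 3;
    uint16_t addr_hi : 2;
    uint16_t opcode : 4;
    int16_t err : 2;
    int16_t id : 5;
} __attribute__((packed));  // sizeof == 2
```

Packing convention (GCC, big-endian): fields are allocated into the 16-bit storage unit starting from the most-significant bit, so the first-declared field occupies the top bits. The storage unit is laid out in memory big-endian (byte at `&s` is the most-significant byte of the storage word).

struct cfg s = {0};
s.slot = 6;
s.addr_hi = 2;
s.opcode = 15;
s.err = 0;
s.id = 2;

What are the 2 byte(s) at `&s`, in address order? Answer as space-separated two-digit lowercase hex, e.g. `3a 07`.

slot (3b) val=6 bits=0x6 at bit 13: 0xc000
addr_hi (2b) val=2 bits=0x2 at bit 11: 0xd000
opcode (4b) val=15 bits=0xf at bit 7: 0xd780
err (2b) val=0 bits=0x0 at bit 5: 0xd780
id (5b) val=2 bits=0x2 at bit 0: 0xd782
word = 0xd782 → big-endian bytes:
  [0]=0xd7  [1]=0x82

d7 82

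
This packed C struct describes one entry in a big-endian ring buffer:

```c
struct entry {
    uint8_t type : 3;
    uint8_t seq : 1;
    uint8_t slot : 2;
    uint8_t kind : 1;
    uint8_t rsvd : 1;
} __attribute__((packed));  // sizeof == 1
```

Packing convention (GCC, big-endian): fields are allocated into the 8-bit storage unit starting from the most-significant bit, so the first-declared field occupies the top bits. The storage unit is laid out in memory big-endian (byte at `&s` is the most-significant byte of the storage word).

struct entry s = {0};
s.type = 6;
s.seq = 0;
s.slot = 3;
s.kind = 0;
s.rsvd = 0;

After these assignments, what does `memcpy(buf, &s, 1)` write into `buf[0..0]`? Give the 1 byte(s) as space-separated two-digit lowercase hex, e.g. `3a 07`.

type (3b) val=6 bits=0x6 at bit 5: 0xc0
seq (1b) val=0 bits=0x0 at bit 4: 0xc0
slot (2b) val=3 bits=0x3 at bit 2: 0xcc
kind (1b) val=0 bits=0x0 at bit 1: 0xcc
rsvd (1b) val=0 bits=0x0 at bit 0: 0xcc
word = 0xcc → big-endian bytes:
  [0]=0xcc

cc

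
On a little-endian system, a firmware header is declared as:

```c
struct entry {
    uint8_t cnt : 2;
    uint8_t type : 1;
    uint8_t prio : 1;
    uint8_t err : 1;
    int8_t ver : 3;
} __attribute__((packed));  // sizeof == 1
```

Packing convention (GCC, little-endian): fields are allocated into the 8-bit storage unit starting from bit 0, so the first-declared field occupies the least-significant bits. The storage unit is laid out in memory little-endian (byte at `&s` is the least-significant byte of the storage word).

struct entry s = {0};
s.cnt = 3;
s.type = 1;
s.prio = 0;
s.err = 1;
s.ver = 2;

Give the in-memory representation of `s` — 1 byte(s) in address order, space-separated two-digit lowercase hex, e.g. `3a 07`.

cnt (2b) val=3 bits=0x3 at bit 0: 0x03
type (1b) val=1 bits=0x1 at bit 2: 0x07
prio (1b) val=0 bits=0x0 at bit 3: 0x07
err (1b) val=1 bits=0x1 at bit 4: 0x17
ver (3b) val=2 bits=0x2 at bit 5: 0x57
word = 0x57 → little-endian bytes:
  [0]=0x57

57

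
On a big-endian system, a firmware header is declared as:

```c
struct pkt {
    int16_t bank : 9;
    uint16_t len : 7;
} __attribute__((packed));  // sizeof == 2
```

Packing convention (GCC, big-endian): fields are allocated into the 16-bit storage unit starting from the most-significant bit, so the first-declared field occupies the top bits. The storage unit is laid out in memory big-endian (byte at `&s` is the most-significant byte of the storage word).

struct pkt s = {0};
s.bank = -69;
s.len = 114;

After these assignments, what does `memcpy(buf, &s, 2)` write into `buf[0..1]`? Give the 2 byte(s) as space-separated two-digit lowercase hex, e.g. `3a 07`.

dd f2

bank (9b) val=-69 bits=0x1bb at bit 7: 0xdd80
len (7b) val=114 bits=0x72 at bit 0: 0xddf2
word = 0xddf2 → big-endian bytes:
  [0]=0xdd  [1]=0xf2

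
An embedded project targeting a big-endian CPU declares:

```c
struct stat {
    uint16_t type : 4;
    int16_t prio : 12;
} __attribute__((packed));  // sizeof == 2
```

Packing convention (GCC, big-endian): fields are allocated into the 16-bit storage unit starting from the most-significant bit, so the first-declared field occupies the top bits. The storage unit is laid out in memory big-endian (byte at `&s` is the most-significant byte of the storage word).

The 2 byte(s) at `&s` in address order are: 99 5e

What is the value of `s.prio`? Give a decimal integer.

-1698

[0]=0x99 [1]=0x5e (big-endian) → word 0x995e
type [12+:4] = (word>>12) & 0xf = 9
prio [0+:12] = (word>>0) & 0xfff = 2398  ←
prio signed 12b, MSB=1: 2398 - 4096 = -1698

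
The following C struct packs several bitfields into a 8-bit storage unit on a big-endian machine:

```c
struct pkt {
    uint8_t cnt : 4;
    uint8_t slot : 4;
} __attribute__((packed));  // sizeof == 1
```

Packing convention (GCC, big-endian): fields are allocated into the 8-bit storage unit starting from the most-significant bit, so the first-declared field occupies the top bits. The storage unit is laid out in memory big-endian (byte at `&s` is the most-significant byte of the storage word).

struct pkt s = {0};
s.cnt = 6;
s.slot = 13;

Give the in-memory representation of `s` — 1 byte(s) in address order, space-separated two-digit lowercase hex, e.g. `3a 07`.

6d

cnt:4 = 6 → 0x6 << 4 → word 0x60
slot:4 = 13 → 0xd << 0 → word 0x6d
word = 0x6d → big-endian bytes:
  [0]=0x6d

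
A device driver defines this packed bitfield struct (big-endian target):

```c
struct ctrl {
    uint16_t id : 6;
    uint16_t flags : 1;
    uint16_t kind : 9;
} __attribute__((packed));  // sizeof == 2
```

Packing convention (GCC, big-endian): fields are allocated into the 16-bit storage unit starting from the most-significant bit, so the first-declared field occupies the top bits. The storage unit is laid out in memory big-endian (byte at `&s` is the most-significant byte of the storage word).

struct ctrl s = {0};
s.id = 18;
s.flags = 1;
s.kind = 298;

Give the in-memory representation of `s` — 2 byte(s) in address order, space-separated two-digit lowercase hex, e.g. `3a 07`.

id (6b) val=18 bits=0x12 at bit 10: 0x4800
flags (1b) val=1 bits=0x1 at bit 9: 0x4a00
kind (9b) val=298 bits=0x12a at bit 0: 0x4b2a
word = 0x4b2a → big-endian bytes:
  [0]=0x4b  [1]=0x2a

4b 2a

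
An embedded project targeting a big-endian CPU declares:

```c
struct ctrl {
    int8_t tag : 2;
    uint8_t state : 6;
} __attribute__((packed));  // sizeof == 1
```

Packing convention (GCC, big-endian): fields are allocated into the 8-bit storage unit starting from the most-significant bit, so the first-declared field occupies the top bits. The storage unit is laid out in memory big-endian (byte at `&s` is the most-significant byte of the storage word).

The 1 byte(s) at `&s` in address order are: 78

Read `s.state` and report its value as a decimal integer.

[0]=0x78 (big-endian) → word 0x78
tag:2 @ bit 6 → (0x78>>6)&0x3 = 0x1
state:6 @ bit 0 → (0x78>>0)&0x3f = 0x38  ←

56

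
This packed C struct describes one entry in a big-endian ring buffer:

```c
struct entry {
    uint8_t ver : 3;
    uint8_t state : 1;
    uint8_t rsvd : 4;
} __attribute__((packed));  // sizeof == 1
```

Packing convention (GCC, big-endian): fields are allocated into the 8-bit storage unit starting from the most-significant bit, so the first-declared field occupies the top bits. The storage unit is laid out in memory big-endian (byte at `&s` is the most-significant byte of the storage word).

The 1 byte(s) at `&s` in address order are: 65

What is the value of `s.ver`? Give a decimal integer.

[0]=0x65 (big-endian) → word 0x65
ver:3 @ bit 5 → (0x65>>5)&0x7 = 0x3  ←
state:1 @ bit 4 → (0x65>>4)&0x1 = 0x0
rsvd:4 @ bit 0 → (0x65>>0)&0xf = 0x5

3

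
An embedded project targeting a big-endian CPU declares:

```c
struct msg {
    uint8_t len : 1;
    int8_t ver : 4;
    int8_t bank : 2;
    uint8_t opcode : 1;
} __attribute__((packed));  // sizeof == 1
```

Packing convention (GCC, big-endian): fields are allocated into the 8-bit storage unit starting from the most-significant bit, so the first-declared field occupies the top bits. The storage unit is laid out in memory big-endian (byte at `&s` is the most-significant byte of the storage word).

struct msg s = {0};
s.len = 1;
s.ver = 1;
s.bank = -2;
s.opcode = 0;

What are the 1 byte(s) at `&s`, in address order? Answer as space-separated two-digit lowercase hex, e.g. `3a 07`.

len (1b) val=1 bits=0x1 at bit 7: 0x80
ver (4b) val=1 bits=0x1 at bit 3: 0x88
bank (2b) val=-2 bits=0x2 at bit 1: 0x8c
opcode (1b) val=0 bits=0x0 at bit 0: 0x8c
word = 0x8c → big-endian bytes:
  [0]=0x8c

8c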